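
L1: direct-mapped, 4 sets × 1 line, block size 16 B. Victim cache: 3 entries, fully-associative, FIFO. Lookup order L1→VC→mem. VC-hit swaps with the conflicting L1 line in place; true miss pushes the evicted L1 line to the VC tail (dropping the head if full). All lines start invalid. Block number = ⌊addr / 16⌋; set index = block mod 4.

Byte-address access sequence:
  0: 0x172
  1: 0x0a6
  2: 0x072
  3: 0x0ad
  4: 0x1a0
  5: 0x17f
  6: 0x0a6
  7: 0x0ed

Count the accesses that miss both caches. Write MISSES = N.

0: 0x172 (blk 23, set 3) → MISS  vc=[]
1: 0xa6 (blk 10, set 2) → MISS  vc=[]
2: 0x72 (blk 7, set 3) → MISS  vc=[23]
3: 0xad (blk 10, set 2) → L1-HIT  vc=[23]
4: 0x1a0 (blk 26, set 2) → MISS  vc=[23, 10]
5: 0x17f (blk 23, set 3) → VC-HIT  vc=[7, 10]
6: 0xa6 (blk 10, set 2) → VC-HIT  vc=[7, 26]
7: 0xed (blk 14, set 2) → MISS  vc=[7, 26, 10]

MISSES = 5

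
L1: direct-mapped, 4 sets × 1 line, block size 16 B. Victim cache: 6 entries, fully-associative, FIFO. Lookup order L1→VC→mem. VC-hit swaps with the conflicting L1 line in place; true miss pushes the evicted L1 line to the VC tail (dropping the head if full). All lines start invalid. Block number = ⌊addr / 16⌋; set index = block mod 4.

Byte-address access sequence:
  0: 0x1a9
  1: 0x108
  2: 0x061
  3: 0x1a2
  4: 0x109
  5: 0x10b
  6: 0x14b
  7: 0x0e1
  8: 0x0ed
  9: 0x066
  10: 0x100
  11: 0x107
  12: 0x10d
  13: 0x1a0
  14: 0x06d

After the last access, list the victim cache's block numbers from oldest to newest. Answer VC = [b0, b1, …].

VC = [14, 20, 26]

#0 0x1a9→b26/s2 MISS; vc=[]
#1 0x108→b16/s0 MISS; vc=[]
#2 0x61→b6/s2 MISS; vc=[26]
#3 0x1a2→b26/s2 VC-HIT; vc=[6]
#4 0x109→b16/s0 L1-HIT; vc=[6]
#5 0x10b→b16/s0 L1-HIT; vc=[6]
#6 0x14b→b20/s0 MISS; vc=[6,16]
#7 0xe1→b14/s2 MISS; vc=[6,16,26]
#8 0xed→b14/s2 L1-HIT; vc=[6,16,26]
#9 0x66→b6/s2 VC-HIT; vc=[14,16,26]
#10 0x100→b16/s0 VC-HIT; vc=[14,20,26]
#11 0x107→b16/s0 L1-HIT; vc=[14,20,26]
#12 0x10d→b16/s0 L1-HIT; vc=[14,20,26]
#13 0x1a0→b26/s2 VC-HIT; vc=[14,20,6]
#14 0x6d→b6/s2 VC-HIT; vc=[14,20,26]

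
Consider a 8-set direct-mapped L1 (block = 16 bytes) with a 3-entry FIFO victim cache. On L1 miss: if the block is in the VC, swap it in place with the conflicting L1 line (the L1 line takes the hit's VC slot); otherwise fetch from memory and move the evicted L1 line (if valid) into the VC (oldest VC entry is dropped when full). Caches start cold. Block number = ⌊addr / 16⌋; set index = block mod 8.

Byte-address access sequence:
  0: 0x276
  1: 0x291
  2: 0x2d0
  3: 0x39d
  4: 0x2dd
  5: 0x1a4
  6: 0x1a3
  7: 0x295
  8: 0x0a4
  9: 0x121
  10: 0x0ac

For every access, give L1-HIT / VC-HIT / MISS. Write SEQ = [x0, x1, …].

0: 0x276 (blk 39, set 7) → MISS  vc=[]
1: 0x291 (blk 41, set 1) → MISS  vc=[]
2: 0x2d0 (blk 45, set 5) → MISS  vc=[]
3: 0x39d (blk 57, set 1) → MISS  vc=[41]
4: 0x2dd (blk 45, set 5) → L1-HIT  vc=[41]
5: 0x1a4 (blk 26, set 2) → MISS  vc=[41]
6: 0x1a3 (blk 26, set 2) → L1-HIT  vc=[41]
7: 0x295 (blk 41, set 1) → VC-HIT  vc=[57]
8: 0xa4 (blk 10, set 2) → MISS  vc=[57, 26]
9: 0x121 (blk 18, set 2) → MISS  vc=[57, 26, 10]
10: 0xac (blk 10, set 2) → VC-HIT  vc=[57, 26, 18]

SEQ = [MISS, MISS, MISS, MISS, L1-HIT, MISS, L1-HIT, VC-HIT, MISS, MISS, VC-HIT]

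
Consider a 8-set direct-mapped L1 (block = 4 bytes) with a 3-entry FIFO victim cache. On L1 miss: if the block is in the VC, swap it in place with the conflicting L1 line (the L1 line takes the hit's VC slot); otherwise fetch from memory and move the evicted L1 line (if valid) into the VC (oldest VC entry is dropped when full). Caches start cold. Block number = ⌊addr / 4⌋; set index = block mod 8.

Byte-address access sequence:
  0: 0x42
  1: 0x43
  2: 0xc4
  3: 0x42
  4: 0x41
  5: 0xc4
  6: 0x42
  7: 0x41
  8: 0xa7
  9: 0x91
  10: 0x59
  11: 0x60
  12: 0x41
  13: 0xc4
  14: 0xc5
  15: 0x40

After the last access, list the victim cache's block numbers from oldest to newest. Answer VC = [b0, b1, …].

0: 0x42 (blk 16, set 0) → MISS  vc=[]
1: 0x43 (blk 16, set 0) → L1-HIT  vc=[]
2: 0xc4 (blk 49, set 1) → MISS  vc=[]
3: 0x42 (blk 16, set 0) → L1-HIT  vc=[]
4: 0x41 (blk 16, set 0) → L1-HIT  vc=[]
5: 0xc4 (blk 49, set 1) → L1-HIT  vc=[]
6: 0x42 (blk 16, set 0) → L1-HIT  vc=[]
7: 0x41 (blk 16, set 0) → L1-HIT  vc=[]
8: 0xa7 (blk 41, set 1) → MISS  vc=[49]
9: 0x91 (blk 36, set 4) → MISS  vc=[49]
10: 0x59 (blk 22, set 6) → MISS  vc=[49]
11: 0x60 (blk 24, set 0) → MISS  vc=[49, 16]
12: 0x41 (blk 16, set 0) → VC-HIT  vc=[49, 24]
13: 0xc4 (blk 49, set 1) → VC-HIT  vc=[41, 24]
14: 0xc5 (blk 49, set 1) → L1-HIT  vc=[41, 24]
15: 0x40 (blk 16, set 0) → L1-HIT  vc=[41, 24]

VC = [41, 24]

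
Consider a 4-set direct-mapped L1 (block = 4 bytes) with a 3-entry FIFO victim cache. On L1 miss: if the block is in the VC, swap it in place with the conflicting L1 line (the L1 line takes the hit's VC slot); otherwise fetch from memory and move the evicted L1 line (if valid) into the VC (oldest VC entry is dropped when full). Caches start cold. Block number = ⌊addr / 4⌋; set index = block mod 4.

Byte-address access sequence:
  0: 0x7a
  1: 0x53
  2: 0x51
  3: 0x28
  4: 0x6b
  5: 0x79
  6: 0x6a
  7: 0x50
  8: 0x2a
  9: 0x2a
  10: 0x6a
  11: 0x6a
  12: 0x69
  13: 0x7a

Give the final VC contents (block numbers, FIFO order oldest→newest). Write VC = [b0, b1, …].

0: 0x7a (blk 30, set 2) → MISS  vc=[]
1: 0x53 (blk 20, set 0) → MISS  vc=[]
2: 0x51 (blk 20, set 0) → L1-HIT  vc=[]
3: 0x28 (blk 10, set 2) → MISS  vc=[30]
4: 0x6b (blk 26, set 2) → MISS  vc=[30, 10]
5: 0x79 (blk 30, set 2) → VC-HIT  vc=[26, 10]
6: 0x6a (blk 26, set 2) → VC-HIT  vc=[30, 10]
7: 0x50 (blk 20, set 0) → L1-HIT  vc=[30, 10]
8: 0x2a (blk 10, set 2) → VC-HIT  vc=[30, 26]
9: 0x2a (blk 10, set 2) → L1-HIT  vc=[30, 26]
10: 0x6a (blk 26, set 2) → VC-HIT  vc=[30, 10]
11: 0x6a (blk 26, set 2) → L1-HIT  vc=[30, 10]
12: 0x69 (blk 26, set 2) → L1-HIT  vc=[30, 10]
13: 0x7a (blk 30, set 2) → VC-HIT  vc=[26, 10]

VC = [26, 10]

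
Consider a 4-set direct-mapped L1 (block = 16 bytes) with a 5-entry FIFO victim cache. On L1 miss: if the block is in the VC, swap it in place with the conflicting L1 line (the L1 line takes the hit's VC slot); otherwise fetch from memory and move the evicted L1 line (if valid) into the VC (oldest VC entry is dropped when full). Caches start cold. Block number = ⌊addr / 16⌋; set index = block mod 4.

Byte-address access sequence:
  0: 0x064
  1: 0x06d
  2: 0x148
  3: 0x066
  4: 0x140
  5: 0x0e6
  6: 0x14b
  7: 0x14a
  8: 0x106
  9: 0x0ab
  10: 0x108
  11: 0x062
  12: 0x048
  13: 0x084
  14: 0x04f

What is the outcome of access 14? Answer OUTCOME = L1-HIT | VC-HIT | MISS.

OUTCOME = VC-HIT

#0 0x64→b6/s2 MISS; vc=[]
#1 0x6d→b6/s2 L1-HIT; vc=[]
#2 0x148→b20/s0 MISS; vc=[]
#3 0x66→b6/s2 L1-HIT; vc=[]
#4 0x140→b20/s0 L1-HIT; vc=[]
#5 0xe6→b14/s2 MISS; vc=[6]
#6 0x14b→b20/s0 L1-HIT; vc=[6]
#7 0x14a→b20/s0 L1-HIT; vc=[6]
#8 0x106→b16/s0 MISS; vc=[6,20]
#9 0xab→b10/s2 MISS; vc=[6,20,14]
#10 0x108→b16/s0 L1-HIT; vc=[6,20,14]
#11 0x62→b6/s2 VC-HIT; vc=[10,20,14]
#12 0x48→b4/s0 MISS; vc=[10,20,14,16]
#13 0x84→b8/s0 MISS; vc=[10,20,14,16,4]
#14 0x4f→b4/s0 VC-HIT; vc=[10,20,14,16,8]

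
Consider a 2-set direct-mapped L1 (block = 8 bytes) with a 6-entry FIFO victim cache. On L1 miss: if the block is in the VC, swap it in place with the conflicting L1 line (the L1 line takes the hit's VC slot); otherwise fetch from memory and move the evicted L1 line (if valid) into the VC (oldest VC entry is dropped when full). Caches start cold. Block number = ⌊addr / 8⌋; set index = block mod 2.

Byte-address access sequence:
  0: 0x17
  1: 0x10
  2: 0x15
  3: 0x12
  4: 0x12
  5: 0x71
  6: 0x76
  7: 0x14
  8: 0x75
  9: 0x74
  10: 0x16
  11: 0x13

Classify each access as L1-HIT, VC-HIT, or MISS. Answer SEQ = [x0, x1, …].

0: 0x17 (blk 2, set 0) → MISS  vc=[]
1: 0x10 (blk 2, set 0) → L1-HIT  vc=[]
2: 0x15 (blk 2, set 0) → L1-HIT  vc=[]
3: 0x12 (blk 2, set 0) → L1-HIT  vc=[]
4: 0x12 (blk 2, set 0) → L1-HIT  vc=[]
5: 0x71 (blk 14, set 0) → MISS  vc=[2]
6: 0x76 (blk 14, set 0) → L1-HIT  vc=[2]
7: 0x14 (blk 2, set 0) → VC-HIT  vc=[14]
8: 0x75 (blk 14, set 0) → VC-HIT  vc=[2]
9: 0x74 (blk 14, set 0) → L1-HIT  vc=[2]
10: 0x16 (blk 2, set 0) → VC-HIT  vc=[14]
11: 0x13 (blk 2, set 0) → L1-HIT  vc=[14]

SEQ = [MISS, L1-HIT, L1-HIT, L1-HIT, L1-HIT, MISS, L1-HIT, VC-HIT, VC-HIT, L1-HIT, VC-HIT, L1-HIT]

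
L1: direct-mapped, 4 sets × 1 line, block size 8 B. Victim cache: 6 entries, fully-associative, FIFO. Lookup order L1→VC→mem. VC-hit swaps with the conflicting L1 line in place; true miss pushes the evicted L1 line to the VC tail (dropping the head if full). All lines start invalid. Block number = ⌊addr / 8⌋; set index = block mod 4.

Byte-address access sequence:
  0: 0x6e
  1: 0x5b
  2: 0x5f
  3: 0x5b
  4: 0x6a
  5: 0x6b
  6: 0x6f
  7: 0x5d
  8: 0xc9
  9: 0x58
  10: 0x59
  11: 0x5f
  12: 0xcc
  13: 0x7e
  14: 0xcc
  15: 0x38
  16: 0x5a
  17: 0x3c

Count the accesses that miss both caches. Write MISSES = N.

#0 0x6e→b13/s1 MISS; vc=[]
#1 0x5b→b11/s3 MISS; vc=[]
#2 0x5f→b11/s3 L1-HIT; vc=[]
#3 0x5b→b11/s3 L1-HIT; vc=[]
#4 0x6a→b13/s1 L1-HIT; vc=[]
#5 0x6b→b13/s1 L1-HIT; vc=[]
#6 0x6f→b13/s1 L1-HIT; vc=[]
#7 0x5d→b11/s3 L1-HIT; vc=[]
#8 0xc9→b25/s1 MISS; vc=[13]
#9 0x58→b11/s3 L1-HIT; vc=[13]
#10 0x59→b11/s3 L1-HIT; vc=[13]
#11 0x5f→b11/s3 L1-HIT; vc=[13]
#12 0xcc→b25/s1 L1-HIT; vc=[13]
#13 0x7e→b15/s3 MISS; vc=[13,11]
#14 0xcc→b25/s1 L1-HIT; vc=[13,11]
#15 0x38→b7/s3 MISS; vc=[13,11,15]
#16 0x5a→b11/s3 VC-HIT; vc=[13,7,15]
#17 0x3c→b7/s3 VC-HIT; vc=[13,11,15]

MISSES = 5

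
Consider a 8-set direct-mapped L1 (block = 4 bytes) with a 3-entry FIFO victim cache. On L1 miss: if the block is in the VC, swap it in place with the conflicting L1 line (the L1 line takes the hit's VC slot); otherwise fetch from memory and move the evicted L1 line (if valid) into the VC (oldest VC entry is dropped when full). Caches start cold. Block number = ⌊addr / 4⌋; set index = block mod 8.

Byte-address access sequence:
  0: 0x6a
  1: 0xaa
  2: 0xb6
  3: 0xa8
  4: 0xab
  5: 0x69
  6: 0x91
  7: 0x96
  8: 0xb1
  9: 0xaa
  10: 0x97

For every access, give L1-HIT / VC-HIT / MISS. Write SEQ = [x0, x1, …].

SEQ = [MISS, MISS, MISS, L1-HIT, L1-HIT, VC-HIT, MISS, MISS, MISS, VC-HIT, L1-HIT]

  [0] addr=0x6a blk=26 s=2: MISS | VC []
  [1] addr=0xaa blk=42 s=2: MISS | VC [26]
  [2] addr=0xb6 blk=45 s=5: MISS | VC [26]
  [3] addr=0xa8 blk=42 s=2: L1-HIT | VC [26]
  [4] addr=0xab blk=42 s=2: L1-HIT | VC [26]
  [5] addr=0x69 blk=26 s=2: VC-HIT | VC [42]
  [6] addr=0x91 blk=36 s=4: MISS | VC [42]
  [7] addr=0x96 blk=37 s=5: MISS | VC [42, 45]
  [8] addr=0xb1 blk=44 s=4: MISS | VC [42, 45, 36]
  [9] addr=0xaa blk=42 s=2: VC-HIT | VC [26, 45, 36]
  [10] addr=0x97 blk=37 s=5: L1-HIT | VC [26, 45, 36]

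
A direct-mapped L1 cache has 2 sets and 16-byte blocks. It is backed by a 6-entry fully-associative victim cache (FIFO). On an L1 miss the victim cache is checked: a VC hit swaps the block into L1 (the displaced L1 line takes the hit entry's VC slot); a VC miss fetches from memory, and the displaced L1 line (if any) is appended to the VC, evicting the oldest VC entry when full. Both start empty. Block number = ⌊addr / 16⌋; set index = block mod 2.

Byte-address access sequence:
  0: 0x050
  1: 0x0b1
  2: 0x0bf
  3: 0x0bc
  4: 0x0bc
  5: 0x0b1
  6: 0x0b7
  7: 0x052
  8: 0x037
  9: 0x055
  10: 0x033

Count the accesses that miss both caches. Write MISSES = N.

MISSES = 3

#0 0x50→b5/s1 MISS; vc=[]
#1 0xb1→b11/s1 MISS; vc=[5]
#2 0xbf→b11/s1 L1-HIT; vc=[5]
#3 0xbc→b11/s1 L1-HIT; vc=[5]
#4 0xbc→b11/s1 L1-HIT; vc=[5]
#5 0xb1→b11/s1 L1-HIT; vc=[5]
#6 0xb7→b11/s1 L1-HIT; vc=[5]
#7 0x52→b5/s1 VC-HIT; vc=[11]
#8 0x37→b3/s1 MISS; vc=[11,5]
#9 0x55→b5/s1 VC-HIT; vc=[11,3]
#10 0x33→b3/s1 VC-HIT; vc=[11,5]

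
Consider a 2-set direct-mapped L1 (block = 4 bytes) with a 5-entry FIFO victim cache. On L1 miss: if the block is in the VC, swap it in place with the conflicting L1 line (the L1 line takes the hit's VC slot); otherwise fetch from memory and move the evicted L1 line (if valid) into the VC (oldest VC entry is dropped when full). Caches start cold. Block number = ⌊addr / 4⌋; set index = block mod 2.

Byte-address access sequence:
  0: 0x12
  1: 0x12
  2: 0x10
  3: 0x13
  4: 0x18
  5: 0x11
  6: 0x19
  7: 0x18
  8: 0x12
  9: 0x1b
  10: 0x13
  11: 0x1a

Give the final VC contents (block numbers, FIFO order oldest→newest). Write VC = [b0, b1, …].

VC = [4]

0: 0x12 (blk 4, set 0) → MISS  vc=[]
1: 0x12 (blk 4, set 0) → L1-HIT  vc=[]
2: 0x10 (blk 4, set 0) → L1-HIT  vc=[]
3: 0x13 (blk 4, set 0) → L1-HIT  vc=[]
4: 0x18 (blk 6, set 0) → MISS  vc=[4]
5: 0x11 (blk 4, set 0) → VC-HIT  vc=[6]
6: 0x19 (blk 6, set 0) → VC-HIT  vc=[4]
7: 0x18 (blk 6, set 0) → L1-HIT  vc=[4]
8: 0x12 (blk 4, set 0) → VC-HIT  vc=[6]
9: 0x1b (blk 6, set 0) → VC-HIT  vc=[4]
10: 0x13 (blk 4, set 0) → VC-HIT  vc=[6]
11: 0x1a (blk 6, set 0) → VC-HIT  vc=[4]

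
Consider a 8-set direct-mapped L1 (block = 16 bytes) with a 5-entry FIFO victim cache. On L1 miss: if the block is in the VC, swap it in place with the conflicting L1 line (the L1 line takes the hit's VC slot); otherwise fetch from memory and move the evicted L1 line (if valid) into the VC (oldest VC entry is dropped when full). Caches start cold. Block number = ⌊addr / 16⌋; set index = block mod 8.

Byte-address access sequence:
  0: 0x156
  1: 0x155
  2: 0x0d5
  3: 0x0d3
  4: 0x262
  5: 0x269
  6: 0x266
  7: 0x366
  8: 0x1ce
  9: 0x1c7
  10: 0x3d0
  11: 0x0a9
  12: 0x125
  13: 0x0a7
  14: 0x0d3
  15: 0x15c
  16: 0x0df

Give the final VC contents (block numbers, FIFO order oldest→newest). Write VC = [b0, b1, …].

VC = [21, 38, 61, 18]

  [0] addr=0x156 blk=21 s=5: MISS | VC []
  [1] addr=0x155 blk=21 s=5: L1-HIT | VC []
  [2] addr=0xd5 blk=13 s=5: MISS | VC [21]
  [3] addr=0xd3 blk=13 s=5: L1-HIT | VC [21]
  [4] addr=0x262 blk=38 s=6: MISS | VC [21]
  [5] addr=0x269 blk=38 s=6: L1-HIT | VC [21]
  [6] addr=0x266 blk=38 s=6: L1-HIT | VC [21]
  [7] addr=0x366 blk=54 s=6: MISS | VC [21, 38]
  [8] addr=0x1ce blk=28 s=4: MISS | VC [21, 38]
  [9] addr=0x1c7 blk=28 s=4: L1-HIT | VC [21, 38]
  [10] addr=0x3d0 blk=61 s=5: MISS | VC [21, 38, 13]
  [11] addr=0xa9 blk=10 s=2: MISS | VC [21, 38, 13]
  [12] addr=0x125 blk=18 s=2: MISS | VC [21, 38, 13, 10]
  [13] addr=0xa7 blk=10 s=2: VC-HIT | VC [21, 38, 13, 18]
  [14] addr=0xd3 blk=13 s=5: VC-HIT | VC [21, 38, 61, 18]
  [15] addr=0x15c blk=21 s=5: VC-HIT | VC [13, 38, 61, 18]
  [16] addr=0xdf blk=13 s=5: VC-HIT | VC [21, 38, 61, 18]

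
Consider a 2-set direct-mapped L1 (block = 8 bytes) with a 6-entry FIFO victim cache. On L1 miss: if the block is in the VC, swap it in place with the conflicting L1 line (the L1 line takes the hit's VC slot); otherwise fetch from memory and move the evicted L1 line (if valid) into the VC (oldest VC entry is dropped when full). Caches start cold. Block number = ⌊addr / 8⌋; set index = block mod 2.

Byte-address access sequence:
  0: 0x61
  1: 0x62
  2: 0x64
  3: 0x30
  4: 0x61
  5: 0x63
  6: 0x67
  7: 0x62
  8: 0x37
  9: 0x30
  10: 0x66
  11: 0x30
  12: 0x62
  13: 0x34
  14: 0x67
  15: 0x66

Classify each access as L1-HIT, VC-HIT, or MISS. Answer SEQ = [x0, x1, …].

SEQ = [MISS, L1-HIT, L1-HIT, MISS, VC-HIT, L1-HIT, L1-HIT, L1-HIT, VC-HIT, L1-HIT, VC-HIT, VC-HIT, VC-HIT, VC-HIT, VC-HIT, L1-HIT]

  [0] addr=0x61 blk=12 s=0: MISS | VC []
  [1] addr=0x62 blk=12 s=0: L1-HIT | VC []
  [2] addr=0x64 blk=12 s=0: L1-HIT | VC []
  [3] addr=0x30 blk=6 s=0: MISS | VC [12]
  [4] addr=0x61 blk=12 s=0: VC-HIT | VC [6]
  [5] addr=0x63 blk=12 s=0: L1-HIT | VC [6]
  [6] addr=0x67 blk=12 s=0: L1-HIT | VC [6]
  [7] addr=0x62 blk=12 s=0: L1-HIT | VC [6]
  [8] addr=0x37 blk=6 s=0: VC-HIT | VC [12]
  [9] addr=0x30 blk=6 s=0: L1-HIT | VC [12]
  [10] addr=0x66 blk=12 s=0: VC-HIT | VC [6]
  [11] addr=0x30 blk=6 s=0: VC-HIT | VC [12]
  [12] addr=0x62 blk=12 s=0: VC-HIT | VC [6]
  [13] addr=0x34 blk=6 s=0: VC-HIT | VC [12]
  [14] addr=0x67 blk=12 s=0: VC-HIT | VC [6]
  [15] addr=0x66 blk=12 s=0: L1-HIT | VC [6]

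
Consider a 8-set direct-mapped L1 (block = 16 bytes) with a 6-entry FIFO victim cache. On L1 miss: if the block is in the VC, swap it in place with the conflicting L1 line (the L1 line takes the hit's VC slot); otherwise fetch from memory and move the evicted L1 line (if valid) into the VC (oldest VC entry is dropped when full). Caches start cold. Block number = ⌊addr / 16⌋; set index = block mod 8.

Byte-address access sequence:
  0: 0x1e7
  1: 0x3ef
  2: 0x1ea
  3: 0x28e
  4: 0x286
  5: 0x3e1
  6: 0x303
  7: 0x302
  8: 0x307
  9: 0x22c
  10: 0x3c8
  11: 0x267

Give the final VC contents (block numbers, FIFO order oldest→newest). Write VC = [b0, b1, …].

0: 0x1e7 (blk 30, set 6) → MISS  vc=[]
1: 0x3ef (blk 62, set 6) → MISS  vc=[30]
2: 0x1ea (blk 30, set 6) → VC-HIT  vc=[62]
3: 0x28e (blk 40, set 0) → MISS  vc=[62]
4: 0x286 (blk 40, set 0) → L1-HIT  vc=[62]
5: 0x3e1 (blk 62, set 6) → VC-HIT  vc=[30]
6: 0x303 (blk 48, set 0) → MISS  vc=[30, 40]
7: 0x302 (blk 48, set 0) → L1-HIT  vc=[30, 40]
8: 0x307 (blk 48, set 0) → L1-HIT  vc=[30, 40]
9: 0x22c (blk 34, set 2) → MISS  vc=[30, 40]
10: 0x3c8 (blk 60, set 4) → MISS  vc=[30, 40]
11: 0x267 (blk 38, set 6) → MISS  vc=[30, 40, 62]

VC = [30, 40, 62]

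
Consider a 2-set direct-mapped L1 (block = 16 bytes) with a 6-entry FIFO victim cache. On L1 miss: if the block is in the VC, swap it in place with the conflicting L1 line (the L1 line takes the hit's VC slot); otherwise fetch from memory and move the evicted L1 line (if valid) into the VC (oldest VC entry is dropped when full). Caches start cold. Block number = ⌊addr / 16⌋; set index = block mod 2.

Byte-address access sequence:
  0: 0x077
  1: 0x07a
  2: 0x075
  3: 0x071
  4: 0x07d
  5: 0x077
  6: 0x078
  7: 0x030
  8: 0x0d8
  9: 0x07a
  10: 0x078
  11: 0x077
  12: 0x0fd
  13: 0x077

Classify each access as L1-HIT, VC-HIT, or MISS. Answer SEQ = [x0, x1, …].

  [0] addr=0x77 blk=7 s=1: MISS | VC []
  [1] addr=0x7a blk=7 s=1: L1-HIT | VC []
  [2] addr=0x75 blk=7 s=1: L1-HIT | VC []
  [3] addr=0x71 blk=7 s=1: L1-HIT | VC []
  [4] addr=0x7d blk=7 s=1: L1-HIT | VC []
  [5] addr=0x77 blk=7 s=1: L1-HIT | VC []
  [6] addr=0x78 blk=7 s=1: L1-HIT | VC []
  [7] addr=0x30 blk=3 s=1: MISS | VC [7]
  [8] addr=0xd8 blk=13 s=1: MISS | VC [7, 3]
  [9] addr=0x7a blk=7 s=1: VC-HIT | VC [13, 3]
  [10] addr=0x78 blk=7 s=1: L1-HIT | VC [13, 3]
  [11] addr=0x77 blk=7 s=1: L1-HIT | VC [13, 3]
  [12] addr=0xfd blk=15 s=1: MISS | VC [13, 3, 7]
  [13] addr=0x77 blk=7 s=1: VC-HIT | VC [13, 3, 15]

SEQ = [MISS, L1-HIT, L1-HIT, L1-HIT, L1-HIT, L1-HIT, L1-HIT, MISS, MISS, VC-HIT, L1-HIT, L1-HIT, MISS, VC-HIT]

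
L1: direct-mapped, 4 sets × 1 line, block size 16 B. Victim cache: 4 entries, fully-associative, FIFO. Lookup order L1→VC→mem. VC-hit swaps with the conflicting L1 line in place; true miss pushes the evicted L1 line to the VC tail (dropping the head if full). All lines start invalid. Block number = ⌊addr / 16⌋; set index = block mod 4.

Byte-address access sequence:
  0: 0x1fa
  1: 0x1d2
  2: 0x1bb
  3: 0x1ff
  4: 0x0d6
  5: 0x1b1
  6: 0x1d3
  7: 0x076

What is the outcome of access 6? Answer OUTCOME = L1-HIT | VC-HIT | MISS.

  [0] addr=0x1fa blk=31 s=3: MISS | VC []
  [1] addr=0x1d2 blk=29 s=1: MISS | VC []
  [2] addr=0x1bb blk=27 s=3: MISS | VC [31]
  [3] addr=0x1ff blk=31 s=3: VC-HIT | VC [27]
  [4] addr=0xd6 blk=13 s=1: MISS | VC [27, 29]
  [5] addr=0x1b1 blk=27 s=3: VC-HIT | VC [31, 29]
  [6] addr=0x1d3 blk=29 s=1: VC-HIT | VC [31, 13]
  [7] addr=0x76 blk=7 s=3: MISS | VC [31, 13, 27]

OUTCOME = VC-HIT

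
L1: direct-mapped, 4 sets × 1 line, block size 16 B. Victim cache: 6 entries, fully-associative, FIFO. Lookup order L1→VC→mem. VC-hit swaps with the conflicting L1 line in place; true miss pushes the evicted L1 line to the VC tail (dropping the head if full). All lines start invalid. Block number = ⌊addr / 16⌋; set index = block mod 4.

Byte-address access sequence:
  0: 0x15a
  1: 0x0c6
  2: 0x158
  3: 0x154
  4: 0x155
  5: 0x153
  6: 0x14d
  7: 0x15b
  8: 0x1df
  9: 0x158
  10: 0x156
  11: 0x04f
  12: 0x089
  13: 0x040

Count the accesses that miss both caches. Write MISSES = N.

MISSES = 6

#0 0x15a→b21/s1 MISS; vc=[]
#1 0xc6→b12/s0 MISS; vc=[]
#2 0x158→b21/s1 L1-HIT; vc=[]
#3 0x154→b21/s1 L1-HIT; vc=[]
#4 0x155→b21/s1 L1-HIT; vc=[]
#5 0x153→b21/s1 L1-HIT; vc=[]
#6 0x14d→b20/s0 MISS; vc=[12]
#7 0x15b→b21/s1 L1-HIT; vc=[12]
#8 0x1df→b29/s1 MISS; vc=[12,21]
#9 0x158→b21/s1 VC-HIT; vc=[12,29]
#10 0x156→b21/s1 L1-HIT; vc=[12,29]
#11 0x4f→b4/s0 MISS; vc=[12,29,20]
#12 0x89→b8/s0 MISS; vc=[12,29,20,4]
#13 0x40→b4/s0 VC-HIT; vc=[12,29,20,8]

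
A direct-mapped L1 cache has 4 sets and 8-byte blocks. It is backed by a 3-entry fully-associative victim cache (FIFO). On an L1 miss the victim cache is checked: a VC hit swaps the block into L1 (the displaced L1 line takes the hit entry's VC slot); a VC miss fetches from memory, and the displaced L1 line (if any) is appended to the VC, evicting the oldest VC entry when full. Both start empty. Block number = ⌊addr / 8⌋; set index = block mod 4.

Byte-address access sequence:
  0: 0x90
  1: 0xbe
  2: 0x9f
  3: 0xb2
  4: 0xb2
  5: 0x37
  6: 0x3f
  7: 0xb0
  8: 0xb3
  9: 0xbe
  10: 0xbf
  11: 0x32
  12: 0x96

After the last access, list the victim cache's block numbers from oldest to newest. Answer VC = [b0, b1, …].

VC = [19, 7, 6]

#0 0x90→b18/s2 MISS; vc=[]
#1 0xbe→b23/s3 MISS; vc=[]
#2 0x9f→b19/s3 MISS; vc=[23]
#3 0xb2→b22/s2 MISS; vc=[23,18]
#4 0xb2→b22/s2 L1-HIT; vc=[23,18]
#5 0x37→b6/s2 MISS; vc=[23,18,22]
#6 0x3f→b7/s3 MISS; vc=[18,22,19]
#7 0xb0→b22/s2 VC-HIT; vc=[18,6,19]
#8 0xb3→b22/s2 L1-HIT; vc=[18,6,19]
#9 0xbe→b23/s3 MISS; vc=[6,19,7]
#10 0xbf→b23/s3 L1-HIT; vc=[6,19,7]
#11 0x32→b6/s2 VC-HIT; vc=[22,19,7]
#12 0x96→b18/s2 MISS; vc=[19,7,6]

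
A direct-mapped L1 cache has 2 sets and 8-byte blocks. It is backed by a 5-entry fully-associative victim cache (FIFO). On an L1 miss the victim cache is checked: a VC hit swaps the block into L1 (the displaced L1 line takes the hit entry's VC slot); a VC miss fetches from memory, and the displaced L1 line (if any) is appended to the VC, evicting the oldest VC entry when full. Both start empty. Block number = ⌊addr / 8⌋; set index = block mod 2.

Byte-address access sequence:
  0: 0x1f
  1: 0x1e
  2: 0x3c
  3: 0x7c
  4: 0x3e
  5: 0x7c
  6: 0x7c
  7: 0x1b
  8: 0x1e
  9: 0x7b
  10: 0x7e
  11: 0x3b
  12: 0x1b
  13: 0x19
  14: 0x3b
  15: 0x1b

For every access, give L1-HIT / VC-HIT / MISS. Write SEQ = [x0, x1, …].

  [0] addr=0x1f blk=3 s=1: MISS | VC []
  [1] addr=0x1e blk=3 s=1: L1-HIT | VC []
  [2] addr=0x3c blk=7 s=1: MISS | VC [3]
  [3] addr=0x7c blk=15 s=1: MISS | VC [3, 7]
  [4] addr=0x3e blk=7 s=1: VC-HIT | VC [3, 15]
  [5] addr=0x7c blk=15 s=1: VC-HIT | VC [3, 7]
  [6] addr=0x7c blk=15 s=1: L1-HIT | VC [3, 7]
  [7] addr=0x1b blk=3 s=1: VC-HIT | VC [15, 7]
  [8] addr=0x1e blk=3 s=1: L1-HIT | VC [15, 7]
  [9] addr=0x7b blk=15 s=1: VC-HIT | VC [3, 7]
  [10] addr=0x7e blk=15 s=1: L1-HIT | VC [3, 7]
  [11] addr=0x3b blk=7 s=1: VC-HIT | VC [3, 15]
  [12] addr=0x1b blk=3 s=1: VC-HIT | VC [7, 15]
  [13] addr=0x19 blk=3 s=1: L1-HIT | VC [7, 15]
  [14] addr=0x3b blk=7 s=1: VC-HIT | VC [3, 15]
  [15] addr=0x1b blk=3 s=1: VC-HIT | VC [7, 15]

SEQ = [MISS, L1-HIT, MISS, MISS, VC-HIT, VC-HIT, L1-HIT, VC-HIT, L1-HIT, VC-HIT, L1-HIT, VC-HIT, VC-HIT, L1-HIT, VC-HIT, VC-HIT]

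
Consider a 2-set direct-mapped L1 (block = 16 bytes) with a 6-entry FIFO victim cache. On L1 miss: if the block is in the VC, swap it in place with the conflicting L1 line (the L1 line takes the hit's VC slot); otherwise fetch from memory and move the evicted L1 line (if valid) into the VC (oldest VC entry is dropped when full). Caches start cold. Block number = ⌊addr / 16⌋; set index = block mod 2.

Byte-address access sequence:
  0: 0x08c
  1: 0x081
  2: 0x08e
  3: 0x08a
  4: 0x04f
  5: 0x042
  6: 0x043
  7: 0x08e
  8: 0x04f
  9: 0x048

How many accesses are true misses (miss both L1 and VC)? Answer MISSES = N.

MISSES = 2

#0 0x8c→b8/s0 MISS; vc=[]
#1 0x81→b8/s0 L1-HIT; vc=[]
#2 0x8e→b8/s0 L1-HIT; vc=[]
#3 0x8a→b8/s0 L1-HIT; vc=[]
#4 0x4f→b4/s0 MISS; vc=[8]
#5 0x42→b4/s0 L1-HIT; vc=[8]
#6 0x43→b4/s0 L1-HIT; vc=[8]
#7 0x8e→b8/s0 VC-HIT; vc=[4]
#8 0x4f→b4/s0 VC-HIT; vc=[8]
#9 0x48→b4/s0 L1-HIT; vc=[8]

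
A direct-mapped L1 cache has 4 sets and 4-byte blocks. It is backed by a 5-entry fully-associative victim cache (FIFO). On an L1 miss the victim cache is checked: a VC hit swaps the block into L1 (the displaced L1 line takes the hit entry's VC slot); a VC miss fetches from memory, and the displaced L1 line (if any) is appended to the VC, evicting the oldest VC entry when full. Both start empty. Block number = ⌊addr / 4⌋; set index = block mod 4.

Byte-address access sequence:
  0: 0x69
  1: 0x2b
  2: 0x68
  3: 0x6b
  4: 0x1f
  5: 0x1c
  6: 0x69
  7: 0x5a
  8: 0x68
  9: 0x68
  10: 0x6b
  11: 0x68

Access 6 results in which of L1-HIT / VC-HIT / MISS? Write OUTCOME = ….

#0 0x69→b26/s2 MISS; vc=[]
#1 0x2b→b10/s2 MISS; vc=[26]
#2 0x68→b26/s2 VC-HIT; vc=[10]
#3 0x6b→b26/s2 L1-HIT; vc=[10]
#4 0x1f→b7/s3 MISS; vc=[10]
#5 0x1c→b7/s3 L1-HIT; vc=[10]
#6 0x69→b26/s2 L1-HIT; vc=[10]
#7 0x5a→b22/s2 MISS; vc=[10,26]
#8 0x68→b26/s2 VC-HIT; vc=[10,22]
#9 0x68→b26/s2 L1-HIT; vc=[10,22]
#10 0x6b→b26/s2 L1-HIT; vc=[10,22]
#11 0x68→b26/s2 L1-HIT; vc=[10,22]

OUTCOME = L1-HIT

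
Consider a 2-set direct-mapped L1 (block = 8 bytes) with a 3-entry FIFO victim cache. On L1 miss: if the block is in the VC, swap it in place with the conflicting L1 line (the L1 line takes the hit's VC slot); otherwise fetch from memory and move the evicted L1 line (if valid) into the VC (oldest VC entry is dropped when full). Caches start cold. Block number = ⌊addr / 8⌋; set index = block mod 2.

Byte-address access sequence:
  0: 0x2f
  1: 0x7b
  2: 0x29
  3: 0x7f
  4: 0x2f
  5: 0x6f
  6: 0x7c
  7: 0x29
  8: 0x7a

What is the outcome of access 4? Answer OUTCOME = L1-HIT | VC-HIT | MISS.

  [0] addr=0x2f blk=5 s=1: MISS | VC []
  [1] addr=0x7b blk=15 s=1: MISS | VC [5]
  [2] addr=0x29 blk=5 s=1: VC-HIT | VC [15]
  [3] addr=0x7f blk=15 s=1: VC-HIT | VC [5]
  [4] addr=0x2f blk=5 s=1: VC-HIT | VC [15]
  [5] addr=0x6f blk=13 s=1: MISS | VC [15, 5]
  [6] addr=0x7c blk=15 s=1: VC-HIT | VC [13, 5]
  [7] addr=0x29 blk=5 s=1: VC-HIT | VC [13, 15]
  [8] addr=0x7a blk=15 s=1: VC-HIT | VC [13, 5]

OUTCOME = VC-HIT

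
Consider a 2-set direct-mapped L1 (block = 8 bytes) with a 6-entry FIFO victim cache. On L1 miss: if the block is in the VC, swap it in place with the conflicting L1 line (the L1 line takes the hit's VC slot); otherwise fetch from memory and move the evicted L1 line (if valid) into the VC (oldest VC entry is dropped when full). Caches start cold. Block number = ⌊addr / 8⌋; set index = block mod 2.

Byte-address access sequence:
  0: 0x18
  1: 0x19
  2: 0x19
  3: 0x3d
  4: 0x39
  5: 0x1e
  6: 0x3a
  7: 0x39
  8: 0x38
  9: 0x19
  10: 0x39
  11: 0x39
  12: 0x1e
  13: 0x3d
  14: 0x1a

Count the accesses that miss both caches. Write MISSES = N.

  [0] addr=0x18 blk=3 s=1: MISS | VC []
  [1] addr=0x19 blk=3 s=1: L1-HIT | VC []
  [2] addr=0x19 blk=3 s=1: L1-HIT | VC []
  [3] addr=0x3d blk=7 s=1: MISS | VC [3]
  [4] addr=0x39 blk=7 s=1: L1-HIT | VC [3]
  [5] addr=0x1e blk=3 s=1: VC-HIT | VC [7]
  [6] addr=0x3a blk=7 s=1: VC-HIT | VC [3]
  [7] addr=0x39 blk=7 s=1: L1-HIT | VC [3]
  [8] addr=0x38 blk=7 s=1: L1-HIT | VC [3]
  [9] addr=0x19 blk=3 s=1: VC-HIT | VC [7]
  [10] addr=0x39 blk=7 s=1: VC-HIT | VC [3]
  [11] addr=0x39 blk=7 s=1: L1-HIT | VC [3]
  [12] addr=0x1e blk=3 s=1: VC-HIT | VC [7]
  [13] addr=0x3d blk=7 s=1: VC-HIT | VC [3]
  [14] addr=0x1a blk=3 s=1: VC-HIT | VC [7]

MISSES = 2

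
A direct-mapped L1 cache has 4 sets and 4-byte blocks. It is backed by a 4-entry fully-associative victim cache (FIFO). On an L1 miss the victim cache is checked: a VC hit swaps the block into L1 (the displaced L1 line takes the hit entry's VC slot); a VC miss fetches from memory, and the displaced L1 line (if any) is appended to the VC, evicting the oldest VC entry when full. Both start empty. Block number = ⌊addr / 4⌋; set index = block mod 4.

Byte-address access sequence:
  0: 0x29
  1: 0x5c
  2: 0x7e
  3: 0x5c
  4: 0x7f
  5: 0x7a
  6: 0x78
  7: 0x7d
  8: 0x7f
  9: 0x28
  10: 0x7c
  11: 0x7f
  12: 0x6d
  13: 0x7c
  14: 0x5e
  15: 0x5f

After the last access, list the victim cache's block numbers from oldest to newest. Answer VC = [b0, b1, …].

VC = [31, 30, 27]

  [0] addr=0x29 blk=10 s=2: MISS | VC []
  [1] addr=0x5c blk=23 s=3: MISS | VC []
  [2] addr=0x7e blk=31 s=3: MISS | VC [23]
  [3] addr=0x5c blk=23 s=3: VC-HIT | VC [31]
  [4] addr=0x7f blk=31 s=3: VC-HIT | VC [23]
  [5] addr=0x7a blk=30 s=2: MISS | VC [23, 10]
  [6] addr=0x78 blk=30 s=2: L1-HIT | VC [23, 10]
  [7] addr=0x7d blk=31 s=3: L1-HIT | VC [23, 10]
  [8] addr=0x7f blk=31 s=3: L1-HIT | VC [23, 10]
  [9] addr=0x28 blk=10 s=2: VC-HIT | VC [23, 30]
  [10] addr=0x7c blk=31 s=3: L1-HIT | VC [23, 30]
  [11] addr=0x7f blk=31 s=3: L1-HIT | VC [23, 30]
  [12] addr=0x6d blk=27 s=3: MISS | VC [23, 30, 31]
  [13] addr=0x7c blk=31 s=3: VC-HIT | VC [23, 30, 27]
  [14] addr=0x5e blk=23 s=3: VC-HIT | VC [31, 30, 27]
  [15] addr=0x5f blk=23 s=3: L1-HIT | VC [31, 30, 27]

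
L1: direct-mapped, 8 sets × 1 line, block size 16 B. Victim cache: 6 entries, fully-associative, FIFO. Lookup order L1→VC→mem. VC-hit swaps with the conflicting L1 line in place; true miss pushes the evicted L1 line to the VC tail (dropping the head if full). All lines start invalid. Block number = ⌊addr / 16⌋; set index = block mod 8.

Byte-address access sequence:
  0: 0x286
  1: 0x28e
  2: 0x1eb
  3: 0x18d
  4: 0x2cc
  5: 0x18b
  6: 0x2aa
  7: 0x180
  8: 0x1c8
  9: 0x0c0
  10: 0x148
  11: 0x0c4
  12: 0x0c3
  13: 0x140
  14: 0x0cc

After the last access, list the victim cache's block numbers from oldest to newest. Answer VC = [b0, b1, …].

  [0] addr=0x286 blk=40 s=0: MISS | VC []
  [1] addr=0x28e blk=40 s=0: L1-HIT | VC []
  [2] addr=0x1eb blk=30 s=6: MISS | VC []
  [3] addr=0x18d blk=24 s=0: MISS | VC [40]
  [4] addr=0x2cc blk=44 s=4: MISS | VC [40]
  [5] addr=0x18b blk=24 s=0: L1-HIT | VC [40]
  [6] addr=0x2aa blk=42 s=2: MISS | VC [40]
  [7] addr=0x180 blk=24 s=0: L1-HIT | VC [40]
  [8] addr=0x1c8 blk=28 s=4: MISS | VC [40, 44]
  [9] addr=0xc0 blk=12 s=4: MISS | VC [40, 44, 28]
  [10] addr=0x148 blk=20 s=4: MISS | VC [40, 44, 28, 12]
  [11] addr=0xc4 blk=12 s=4: VC-HIT | VC [40, 44, 28, 20]
  [12] addr=0xc3 blk=12 s=4: L1-HIT | VC [40, 44, 28, 20]
  [13] addr=0x140 blk=20 s=4: VC-HIT | VC [40, 44, 28, 12]
  [14] addr=0xcc blk=12 s=4: VC-HIT | VC [40, 44, 28, 20]

VC = [40, 44, 28, 20]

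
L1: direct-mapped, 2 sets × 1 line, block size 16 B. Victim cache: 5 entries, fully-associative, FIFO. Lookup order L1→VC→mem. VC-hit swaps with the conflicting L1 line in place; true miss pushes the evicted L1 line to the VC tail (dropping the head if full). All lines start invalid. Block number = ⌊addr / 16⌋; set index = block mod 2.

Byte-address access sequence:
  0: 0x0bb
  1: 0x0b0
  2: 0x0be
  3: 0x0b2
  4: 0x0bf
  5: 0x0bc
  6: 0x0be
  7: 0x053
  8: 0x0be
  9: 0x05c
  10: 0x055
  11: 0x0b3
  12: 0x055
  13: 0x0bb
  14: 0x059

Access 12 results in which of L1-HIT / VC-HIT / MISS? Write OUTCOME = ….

0: 0xbb (blk 11, set 1) → MISS  vc=[]
1: 0xb0 (blk 11, set 1) → L1-HIT  vc=[]
2: 0xbe (blk 11, set 1) → L1-HIT  vc=[]
3: 0xb2 (blk 11, set 1) → L1-HIT  vc=[]
4: 0xbf (blk 11, set 1) → L1-HIT  vc=[]
5: 0xbc (blk 11, set 1) → L1-HIT  vc=[]
6: 0xbe (blk 11, set 1) → L1-HIT  vc=[]
7: 0x53 (blk 5, set 1) → MISS  vc=[11]
8: 0xbe (blk 11, set 1) → VC-HIT  vc=[5]
9: 0x5c (blk 5, set 1) → VC-HIT  vc=[11]
10: 0x55 (blk 5, set 1) → L1-HIT  vc=[11]
11: 0xb3 (blk 11, set 1) → VC-HIT  vc=[5]
12: 0x55 (blk 5, set 1) → VC-HIT  vc=[11]
13: 0xbb (blk 11, set 1) → VC-HIT  vc=[5]
14: 0x59 (blk 5, set 1) → VC-HIT  vc=[11]

OUTCOME = VC-HIT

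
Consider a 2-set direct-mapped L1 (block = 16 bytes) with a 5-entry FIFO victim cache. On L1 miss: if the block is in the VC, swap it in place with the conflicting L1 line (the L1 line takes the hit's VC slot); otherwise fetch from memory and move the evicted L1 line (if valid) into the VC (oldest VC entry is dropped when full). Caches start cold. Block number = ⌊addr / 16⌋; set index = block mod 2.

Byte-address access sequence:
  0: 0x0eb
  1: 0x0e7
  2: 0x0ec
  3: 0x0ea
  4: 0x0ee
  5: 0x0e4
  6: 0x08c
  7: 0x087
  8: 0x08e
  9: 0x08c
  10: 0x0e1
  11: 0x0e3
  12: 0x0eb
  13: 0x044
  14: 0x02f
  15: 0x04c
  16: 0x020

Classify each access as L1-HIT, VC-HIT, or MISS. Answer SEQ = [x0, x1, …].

0: 0xeb (blk 14, set 0) → MISS  vc=[]
1: 0xe7 (blk 14, set 0) → L1-HIT  vc=[]
2: 0xec (blk 14, set 0) → L1-HIT  vc=[]
3: 0xea (blk 14, set 0) → L1-HIT  vc=[]
4: 0xee (blk 14, set 0) → L1-HIT  vc=[]
5: 0xe4 (blk 14, set 0) → L1-HIT  vc=[]
6: 0x8c (blk 8, set 0) → MISS  vc=[14]
7: 0x87 (blk 8, set 0) → L1-HIT  vc=[14]
8: 0x8e (blk 8, set 0) → L1-HIT  vc=[14]
9: 0x8c (blk 8, set 0) → L1-HIT  vc=[14]
10: 0xe1 (blk 14, set 0) → VC-HIT  vc=[8]
11: 0xe3 (blk 14, set 0) → L1-HIT  vc=[8]
12: 0xeb (blk 14, set 0) → L1-HIT  vc=[8]
13: 0x44 (blk 4, set 0) → MISS  vc=[8, 14]
14: 0x2f (blk 2, set 0) → MISS  vc=[8, 14, 4]
15: 0x4c (blk 4, set 0) → VC-HIT  vc=[8, 14, 2]
16: 0x20 (blk 2, set 0) → VC-HIT  vc=[8, 14, 4]

SEQ = [MISS, L1-HIT, L1-HIT, L1-HIT, L1-HIT, L1-HIT, MISS, L1-HIT, L1-HIT, L1-HIT, VC-HIT, L1-HIT, L1-HIT, MISS, MISS, VC-HIT, VC-HIT]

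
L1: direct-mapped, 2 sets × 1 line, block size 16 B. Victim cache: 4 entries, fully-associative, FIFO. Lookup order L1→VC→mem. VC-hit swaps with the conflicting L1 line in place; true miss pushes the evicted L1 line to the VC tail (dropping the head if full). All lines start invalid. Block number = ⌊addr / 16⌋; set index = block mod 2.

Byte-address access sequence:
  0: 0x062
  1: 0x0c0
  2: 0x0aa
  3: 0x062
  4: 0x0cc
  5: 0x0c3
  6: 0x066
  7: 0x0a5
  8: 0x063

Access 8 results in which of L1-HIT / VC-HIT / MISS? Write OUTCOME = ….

OUTCOME = VC-HIT

0: 0x62 (blk 6, set 0) → MISS  vc=[]
1: 0xc0 (blk 12, set 0) → MISS  vc=[6]
2: 0xaa (blk 10, set 0) → MISS  vc=[6, 12]
3: 0x62 (blk 6, set 0) → VC-HIT  vc=[10, 12]
4: 0xcc (blk 12, set 0) → VC-HIT  vc=[10, 6]
5: 0xc3 (blk 12, set 0) → L1-HIT  vc=[10, 6]
6: 0x66 (blk 6, set 0) → VC-HIT  vc=[10, 12]
7: 0xa5 (blk 10, set 0) → VC-HIT  vc=[6, 12]
8: 0x63 (blk 6, set 0) → VC-HIT  vc=[10, 12]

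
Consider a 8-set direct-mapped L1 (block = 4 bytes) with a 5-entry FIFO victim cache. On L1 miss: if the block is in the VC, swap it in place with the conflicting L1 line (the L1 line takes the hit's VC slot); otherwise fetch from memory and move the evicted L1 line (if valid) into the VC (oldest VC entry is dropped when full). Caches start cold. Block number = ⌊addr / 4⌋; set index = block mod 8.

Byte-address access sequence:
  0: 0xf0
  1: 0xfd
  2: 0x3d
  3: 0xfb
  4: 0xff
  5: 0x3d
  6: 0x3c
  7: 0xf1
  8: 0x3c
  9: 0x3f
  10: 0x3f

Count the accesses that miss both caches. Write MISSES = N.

  [0] addr=0xf0 blk=60 s=4: MISS | VC []
  [1] addr=0xfd blk=63 s=7: MISS | VC []
  [2] addr=0x3d blk=15 s=7: MISS | VC [63]
  [3] addr=0xfb blk=62 s=6: MISS | VC [63]
  [4] addr=0xff blk=63 s=7: VC-HIT | VC [15]
  [5] addr=0x3d blk=15 s=7: VC-HIT | VC [63]
  [6] addr=0x3c blk=15 s=7: L1-HIT | VC [63]
  [7] addr=0xf1 blk=60 s=4: L1-HIT | VC [63]
  [8] addr=0x3c blk=15 s=7: L1-HIT | VC [63]
  [9] addr=0x3f blk=15 s=7: L1-HIT | VC [63]
  [10] addr=0x3f blk=15 s=7: L1-HIT | VC [63]

MISSES = 4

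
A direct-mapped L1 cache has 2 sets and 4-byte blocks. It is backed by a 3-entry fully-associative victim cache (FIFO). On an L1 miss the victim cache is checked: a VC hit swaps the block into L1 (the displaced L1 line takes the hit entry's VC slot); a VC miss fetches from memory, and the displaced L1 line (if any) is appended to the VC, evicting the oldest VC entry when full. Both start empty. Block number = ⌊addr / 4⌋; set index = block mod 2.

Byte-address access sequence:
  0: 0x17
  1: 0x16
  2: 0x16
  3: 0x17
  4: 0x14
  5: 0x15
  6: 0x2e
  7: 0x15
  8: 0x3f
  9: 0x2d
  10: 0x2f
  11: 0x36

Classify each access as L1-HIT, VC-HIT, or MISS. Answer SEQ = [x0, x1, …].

SEQ = [MISS, L1-HIT, L1-HIT, L1-HIT, L1-HIT, L1-HIT, MISS, VC-HIT, MISS, VC-HIT, L1-HIT, MISS]

0: 0x17 (blk 5, set 1) → MISS  vc=[]
1: 0x16 (blk 5, set 1) → L1-HIT  vc=[]
2: 0x16 (blk 5, set 1) → L1-HIT  vc=[]
3: 0x17 (blk 5, set 1) → L1-HIT  vc=[]
4: 0x14 (blk 5, set 1) → L1-HIT  vc=[]
5: 0x15 (blk 5, set 1) → L1-HIT  vc=[]
6: 0x2e (blk 11, set 1) → MISS  vc=[5]
7: 0x15 (blk 5, set 1) → VC-HIT  vc=[11]
8: 0x3f (blk 15, set 1) → MISS  vc=[11, 5]
9: 0x2d (blk 11, set 1) → VC-HIT  vc=[15, 5]
10: 0x2f (blk 11, set 1) → L1-HIT  vc=[15, 5]
11: 0x36 (blk 13, set 1) → MISS  vc=[15, 5, 11]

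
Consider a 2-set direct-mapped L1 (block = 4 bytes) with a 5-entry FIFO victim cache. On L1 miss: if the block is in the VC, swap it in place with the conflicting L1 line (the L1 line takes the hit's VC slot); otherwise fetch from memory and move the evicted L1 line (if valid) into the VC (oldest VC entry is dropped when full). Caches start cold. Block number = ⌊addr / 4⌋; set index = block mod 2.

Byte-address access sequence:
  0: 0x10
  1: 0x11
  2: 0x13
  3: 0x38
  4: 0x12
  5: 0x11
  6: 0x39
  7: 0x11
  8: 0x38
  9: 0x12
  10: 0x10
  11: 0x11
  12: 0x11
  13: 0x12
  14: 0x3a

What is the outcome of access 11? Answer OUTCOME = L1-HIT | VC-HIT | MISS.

OUTCOME = L1-HIT

0: 0x10 (blk 4, set 0) → MISS  vc=[]
1: 0x11 (blk 4, set 0) → L1-HIT  vc=[]
2: 0x13 (blk 4, set 0) → L1-HIT  vc=[]
3: 0x38 (blk 14, set 0) → MISS  vc=[4]
4: 0x12 (blk 4, set 0) → VC-HIT  vc=[14]
5: 0x11 (blk 4, set 0) → L1-HIT  vc=[14]
6: 0x39 (blk 14, set 0) → VC-HIT  vc=[4]
7: 0x11 (blk 4, set 0) → VC-HIT  vc=[14]
8: 0x38 (blk 14, set 0) → VC-HIT  vc=[4]
9: 0x12 (blk 4, set 0) → VC-HIT  vc=[14]
10: 0x10 (blk 4, set 0) → L1-HIT  vc=[14]
11: 0x11 (blk 4, set 0) → L1-HIT  vc=[14]
12: 0x11 (blk 4, set 0) → L1-HIT  vc=[14]
13: 0x12 (blk 4, set 0) → L1-HIT  vc=[14]
14: 0x3a (blk 14, set 0) → VC-HIT  vc=[4]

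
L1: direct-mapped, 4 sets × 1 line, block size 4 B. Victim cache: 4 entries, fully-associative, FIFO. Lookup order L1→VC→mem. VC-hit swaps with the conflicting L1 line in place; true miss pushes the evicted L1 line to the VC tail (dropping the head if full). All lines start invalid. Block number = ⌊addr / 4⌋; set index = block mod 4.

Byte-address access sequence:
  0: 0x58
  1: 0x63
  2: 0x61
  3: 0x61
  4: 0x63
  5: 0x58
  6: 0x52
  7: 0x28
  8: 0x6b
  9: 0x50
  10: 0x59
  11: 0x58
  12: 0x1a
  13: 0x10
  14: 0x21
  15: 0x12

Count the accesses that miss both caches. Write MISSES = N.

#0 0x58→b22/s2 MISS; vc=[]
#1 0x63→b24/s0 MISS; vc=[]
#2 0x61→b24/s0 L1-HIT; vc=[]
#3 0x61→b24/s0 L1-HIT; vc=[]
#4 0x63→b24/s0 L1-HIT; vc=[]
#5 0x58→b22/s2 L1-HIT; vc=[]
#6 0x52→b20/s0 MISS; vc=[24]
#7 0x28→b10/s2 MISS; vc=[24,22]
#8 0x6b→b26/s2 MISS; vc=[24,22,10]
#9 0x50→b20/s0 L1-HIT; vc=[24,22,10]
#10 0x59→b22/s2 VC-HIT; vc=[24,26,10]
#11 0x58→b22/s2 L1-HIT; vc=[24,26,10]
#12 0x1a→b6/s2 MISS; vc=[24,26,10,22]
#13 0x10→b4/s0 MISS; vc=[26,10,22,20]
#14 0x21→b8/s0 MISS; vc=[10,22,20,4]
#15 0x12→b4/s0 VC-HIT; vc=[10,22,20,8]

MISSES = 8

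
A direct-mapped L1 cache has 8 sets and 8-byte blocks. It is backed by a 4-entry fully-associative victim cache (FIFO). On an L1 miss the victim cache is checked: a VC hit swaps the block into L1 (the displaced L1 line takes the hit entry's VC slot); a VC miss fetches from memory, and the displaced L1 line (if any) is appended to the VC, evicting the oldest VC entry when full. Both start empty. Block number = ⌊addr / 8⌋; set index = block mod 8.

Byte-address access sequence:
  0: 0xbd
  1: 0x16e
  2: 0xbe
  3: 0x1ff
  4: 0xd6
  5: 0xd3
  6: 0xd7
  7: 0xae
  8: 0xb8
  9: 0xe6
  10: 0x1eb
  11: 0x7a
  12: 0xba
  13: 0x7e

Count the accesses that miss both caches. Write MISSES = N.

MISSES = 8

  [0] addr=0xbd blk=23 s=7: MISS | VC []
  [1] addr=0x16e blk=45 s=5: MISS | VC []
  [2] addr=0xbe blk=23 s=7: L1-HIT | VC []
  [3] addr=0x1ff blk=63 s=7: MISS | VC [23]
  [4] addr=0xd6 blk=26 s=2: MISS | VC [23]
  [5] addr=0xd3 blk=26 s=2: L1-HIT | VC [23]
  [6] addr=0xd7 blk=26 s=2: L1-HIT | VC [23]
  [7] addr=0xae blk=21 s=5: MISS | VC [23, 45]
  [8] addr=0xb8 blk=23 s=7: VC-HIT | VC [63, 45]
  [9] addr=0xe6 blk=28 s=4: MISS | VC [63, 45]
  [10] addr=0x1eb blk=61 s=5: MISS | VC [63, 45, 21]
  [11] addr=0x7a blk=15 s=7: MISS | VC [63, 45, 21, 23]
  [12] addr=0xba blk=23 s=7: VC-HIT | VC [63, 45, 21, 15]
  [13] addr=0x7e blk=15 s=7: VC-HIT | VC [63, 45, 21, 23]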